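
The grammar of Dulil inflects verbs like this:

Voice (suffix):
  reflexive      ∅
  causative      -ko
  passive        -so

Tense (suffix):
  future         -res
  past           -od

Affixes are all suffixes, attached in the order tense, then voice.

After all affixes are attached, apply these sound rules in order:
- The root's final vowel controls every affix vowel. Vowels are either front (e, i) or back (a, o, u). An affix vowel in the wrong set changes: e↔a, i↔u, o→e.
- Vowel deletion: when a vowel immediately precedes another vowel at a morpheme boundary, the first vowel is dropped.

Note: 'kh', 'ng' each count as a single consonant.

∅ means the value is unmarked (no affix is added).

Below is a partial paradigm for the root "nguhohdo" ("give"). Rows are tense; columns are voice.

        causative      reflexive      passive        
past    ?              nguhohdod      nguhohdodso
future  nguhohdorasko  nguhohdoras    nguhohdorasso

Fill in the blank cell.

Attach tense past -od → nguhohdood.
Attach voice causative -ko → nguhohdoodko.
Vowel harmony: no change.
Apply vowel deletion: nguhohdoodko → nguhohdodko.

nguhohdodko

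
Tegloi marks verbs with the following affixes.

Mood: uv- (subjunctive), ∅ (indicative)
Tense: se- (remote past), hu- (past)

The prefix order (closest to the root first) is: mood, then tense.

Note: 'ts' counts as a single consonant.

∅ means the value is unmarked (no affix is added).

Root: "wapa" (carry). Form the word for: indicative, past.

huwapa

mood = indicative: zero marking, form stays wapa.
Attach tense past hu- → huwapa.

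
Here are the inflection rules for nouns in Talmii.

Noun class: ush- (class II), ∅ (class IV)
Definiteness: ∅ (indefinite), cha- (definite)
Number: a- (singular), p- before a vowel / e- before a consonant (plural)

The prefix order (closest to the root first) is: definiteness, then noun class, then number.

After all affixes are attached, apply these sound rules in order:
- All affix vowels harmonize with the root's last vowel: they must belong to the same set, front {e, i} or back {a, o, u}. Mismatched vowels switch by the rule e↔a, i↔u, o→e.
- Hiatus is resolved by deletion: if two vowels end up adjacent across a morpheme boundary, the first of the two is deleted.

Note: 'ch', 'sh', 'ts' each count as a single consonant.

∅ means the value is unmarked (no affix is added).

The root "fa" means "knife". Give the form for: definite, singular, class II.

Attach definiteness definite cha- → chafa.
Attach noun class class II ush- → ushchafa.
Attach number singular a- → aushchafa.
Vowel harmony: no change.
Apply vowel deletion: aushchafa → ushchafa.

ushchafa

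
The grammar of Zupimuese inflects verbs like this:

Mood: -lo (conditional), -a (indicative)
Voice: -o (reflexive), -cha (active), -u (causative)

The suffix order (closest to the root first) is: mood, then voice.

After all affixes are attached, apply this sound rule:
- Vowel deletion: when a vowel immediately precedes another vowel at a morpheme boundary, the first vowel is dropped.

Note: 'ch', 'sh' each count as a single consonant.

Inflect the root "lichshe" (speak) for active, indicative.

Attach mood indicative -a → lichshea.
Attach voice active -cha → lichsheacha.
Apply vowel deletion: lichsheacha → lichshacha.

lichshacha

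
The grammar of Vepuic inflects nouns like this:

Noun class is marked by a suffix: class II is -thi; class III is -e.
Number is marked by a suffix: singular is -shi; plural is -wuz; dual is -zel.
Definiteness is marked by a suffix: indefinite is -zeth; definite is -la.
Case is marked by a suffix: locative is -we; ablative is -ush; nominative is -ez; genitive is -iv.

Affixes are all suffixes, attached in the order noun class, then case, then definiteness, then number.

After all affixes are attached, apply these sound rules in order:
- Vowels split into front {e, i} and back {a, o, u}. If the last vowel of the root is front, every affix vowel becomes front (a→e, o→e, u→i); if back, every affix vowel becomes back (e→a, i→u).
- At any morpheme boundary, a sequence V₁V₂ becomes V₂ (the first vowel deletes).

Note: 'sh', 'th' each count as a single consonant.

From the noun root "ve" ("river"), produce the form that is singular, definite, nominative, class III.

vezleshi

Attach noun class class III -e → vee.
Attach case nominative -ez → veeez.
Attach definiteness definite -la → veeezla.
Attach number singular -shi → veeezlashi.
Apply vowel harmony: veeezlashi → veeezleshi.
Apply vowel deletion: veeezleshi → vezleshi.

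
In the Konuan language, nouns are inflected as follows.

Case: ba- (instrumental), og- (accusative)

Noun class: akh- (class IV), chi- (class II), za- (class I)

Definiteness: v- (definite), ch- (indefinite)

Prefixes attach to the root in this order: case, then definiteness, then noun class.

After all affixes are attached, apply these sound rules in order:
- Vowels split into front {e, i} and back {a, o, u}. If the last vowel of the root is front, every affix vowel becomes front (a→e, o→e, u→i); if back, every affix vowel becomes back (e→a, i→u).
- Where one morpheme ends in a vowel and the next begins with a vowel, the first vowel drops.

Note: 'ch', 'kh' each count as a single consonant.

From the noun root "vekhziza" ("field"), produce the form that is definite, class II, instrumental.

Attach case instrumental ba- → bavekhziza.
Attach definiteness definite v- → vbavekhziza.
Attach noun class class II chi- → chivbavekhziza.
Apply vowel harmony: chivbavekhziza → chuvbavekhziza.
Vowel deletion: no change.

chuvbavekhziza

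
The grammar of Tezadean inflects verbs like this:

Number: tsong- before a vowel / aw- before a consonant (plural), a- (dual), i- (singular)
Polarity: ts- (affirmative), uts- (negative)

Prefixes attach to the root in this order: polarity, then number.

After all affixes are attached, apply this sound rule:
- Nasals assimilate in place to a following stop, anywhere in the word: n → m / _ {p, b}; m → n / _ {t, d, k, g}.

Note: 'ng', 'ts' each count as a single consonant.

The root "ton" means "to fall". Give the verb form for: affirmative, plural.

awtston

Attach polarity affirmative ts- → tston.
Attach number plural aw- (before consonant 'ts') → awtston.
Nasal assimilation: no change.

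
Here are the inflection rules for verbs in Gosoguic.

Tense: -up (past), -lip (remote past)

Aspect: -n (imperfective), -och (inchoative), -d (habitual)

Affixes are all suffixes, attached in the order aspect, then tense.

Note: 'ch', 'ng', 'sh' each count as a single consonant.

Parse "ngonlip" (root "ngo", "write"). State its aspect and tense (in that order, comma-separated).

Segment: ngo-n-lip.
aspect: -n → imperfective.
tense: -lip → remote past.

imperfective, remote past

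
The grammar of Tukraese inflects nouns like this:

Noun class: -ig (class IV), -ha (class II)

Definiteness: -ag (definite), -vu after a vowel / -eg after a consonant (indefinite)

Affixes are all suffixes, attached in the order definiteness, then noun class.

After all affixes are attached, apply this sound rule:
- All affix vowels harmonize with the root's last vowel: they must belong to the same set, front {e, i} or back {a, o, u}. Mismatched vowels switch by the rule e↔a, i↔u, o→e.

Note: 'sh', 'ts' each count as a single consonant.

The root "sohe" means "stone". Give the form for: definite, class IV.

Attach definiteness definite -ag → soheag.
Attach noun class class IV -ig → soheagig.
Apply vowel harmony: soheagig → soheegig.

soheegig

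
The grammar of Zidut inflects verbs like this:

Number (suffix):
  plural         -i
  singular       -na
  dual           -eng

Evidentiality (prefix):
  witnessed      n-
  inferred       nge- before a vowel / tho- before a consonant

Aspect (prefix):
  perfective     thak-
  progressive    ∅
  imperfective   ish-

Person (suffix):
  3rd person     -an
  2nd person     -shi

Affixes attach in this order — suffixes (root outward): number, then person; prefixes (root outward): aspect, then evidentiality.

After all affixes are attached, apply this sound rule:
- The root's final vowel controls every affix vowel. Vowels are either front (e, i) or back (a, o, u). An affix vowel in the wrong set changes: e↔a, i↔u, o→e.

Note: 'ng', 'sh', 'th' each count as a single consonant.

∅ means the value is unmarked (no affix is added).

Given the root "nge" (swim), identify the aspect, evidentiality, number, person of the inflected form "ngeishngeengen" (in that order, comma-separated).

imperfective, inferred, dual, 3rd person

Segment: nge-ish-nge-eng-an.
aspect: ish- → imperfective.
evidentiality: nge/tho- → inferred.
number: -eng → dual.
person: -an → 3rd person.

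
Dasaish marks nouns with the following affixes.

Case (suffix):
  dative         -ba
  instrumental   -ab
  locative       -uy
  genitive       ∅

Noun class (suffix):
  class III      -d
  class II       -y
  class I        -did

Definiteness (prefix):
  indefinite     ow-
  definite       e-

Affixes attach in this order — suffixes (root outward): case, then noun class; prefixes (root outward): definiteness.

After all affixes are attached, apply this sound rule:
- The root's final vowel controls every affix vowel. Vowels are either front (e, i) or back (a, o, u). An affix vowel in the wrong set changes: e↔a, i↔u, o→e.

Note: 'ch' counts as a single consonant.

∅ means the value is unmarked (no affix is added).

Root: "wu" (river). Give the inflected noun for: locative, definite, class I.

Attach case locative -uy → wuuy.
Attach definiteness definite e- → ewuuy.
Attach noun class class I -did → ewuuydid.
Apply vowel harmony: ewuuydid → awuuydud.

awuuydud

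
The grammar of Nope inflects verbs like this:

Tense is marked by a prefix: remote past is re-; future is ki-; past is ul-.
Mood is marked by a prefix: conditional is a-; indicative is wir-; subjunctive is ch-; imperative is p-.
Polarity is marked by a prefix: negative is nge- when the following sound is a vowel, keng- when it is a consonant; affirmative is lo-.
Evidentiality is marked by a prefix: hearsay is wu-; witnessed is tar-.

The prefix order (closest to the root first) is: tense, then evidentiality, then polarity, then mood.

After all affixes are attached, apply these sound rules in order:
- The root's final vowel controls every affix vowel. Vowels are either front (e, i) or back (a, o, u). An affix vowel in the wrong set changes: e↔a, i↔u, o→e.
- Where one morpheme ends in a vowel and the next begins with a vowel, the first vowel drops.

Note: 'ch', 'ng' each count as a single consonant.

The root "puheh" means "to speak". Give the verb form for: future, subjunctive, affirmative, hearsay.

chlewikipuheh

Attach tense future ki- → kipuheh.
Attach evidentiality hearsay wu- → wukipuheh.
Attach polarity affirmative lo- → lowukipuheh.
Attach mood subjunctive ch- → chlowukipuheh.
Apply vowel harmony: chlowukipuheh → chlewikipuheh.
Vowel deletion: no change.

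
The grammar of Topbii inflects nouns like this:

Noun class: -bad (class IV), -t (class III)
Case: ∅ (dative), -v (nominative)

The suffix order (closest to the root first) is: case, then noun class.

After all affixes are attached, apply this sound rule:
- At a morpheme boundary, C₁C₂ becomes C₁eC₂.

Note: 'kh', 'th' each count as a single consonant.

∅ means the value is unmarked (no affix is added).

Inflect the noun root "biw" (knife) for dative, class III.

case = dative: zero marking, form stays biw.
Attach noun class class III -t → biwt.
Apply epenthesis: biwt → biwet.

biwet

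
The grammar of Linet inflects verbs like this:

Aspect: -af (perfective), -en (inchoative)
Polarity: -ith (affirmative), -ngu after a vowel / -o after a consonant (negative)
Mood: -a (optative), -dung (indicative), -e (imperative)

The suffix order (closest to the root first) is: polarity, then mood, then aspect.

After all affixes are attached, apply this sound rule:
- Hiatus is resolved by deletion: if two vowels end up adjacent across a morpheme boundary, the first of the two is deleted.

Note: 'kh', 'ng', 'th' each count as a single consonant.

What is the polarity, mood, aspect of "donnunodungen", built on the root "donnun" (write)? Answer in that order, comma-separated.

negative, indicative, inchoative

Segment: donnun-o-dung-en.
polarity: -ngu/o → negative.
mood: -dung → indicative.
aspect: -en → inchoative.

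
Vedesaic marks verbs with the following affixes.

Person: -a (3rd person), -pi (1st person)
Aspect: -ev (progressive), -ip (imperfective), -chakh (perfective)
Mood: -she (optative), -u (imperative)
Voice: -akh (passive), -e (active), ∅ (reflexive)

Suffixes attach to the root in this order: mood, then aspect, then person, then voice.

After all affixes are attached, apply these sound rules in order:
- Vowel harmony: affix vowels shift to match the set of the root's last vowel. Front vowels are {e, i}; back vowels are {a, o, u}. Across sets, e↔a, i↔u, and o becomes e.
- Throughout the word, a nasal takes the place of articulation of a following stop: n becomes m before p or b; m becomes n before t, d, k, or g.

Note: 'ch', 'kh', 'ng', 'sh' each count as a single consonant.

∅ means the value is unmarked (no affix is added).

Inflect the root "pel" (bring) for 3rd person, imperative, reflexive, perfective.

pelichekhe

Attach mood imperative -u → pelu.
Attach aspect perfective -chakh → peluchakh.
Attach person 3rd person -a → peluchakha.
voice = reflexive: zero marking, form stays peluchakha.
Apply vowel harmony: peluchakha → pelichekhe.
Nasal assimilation: no change.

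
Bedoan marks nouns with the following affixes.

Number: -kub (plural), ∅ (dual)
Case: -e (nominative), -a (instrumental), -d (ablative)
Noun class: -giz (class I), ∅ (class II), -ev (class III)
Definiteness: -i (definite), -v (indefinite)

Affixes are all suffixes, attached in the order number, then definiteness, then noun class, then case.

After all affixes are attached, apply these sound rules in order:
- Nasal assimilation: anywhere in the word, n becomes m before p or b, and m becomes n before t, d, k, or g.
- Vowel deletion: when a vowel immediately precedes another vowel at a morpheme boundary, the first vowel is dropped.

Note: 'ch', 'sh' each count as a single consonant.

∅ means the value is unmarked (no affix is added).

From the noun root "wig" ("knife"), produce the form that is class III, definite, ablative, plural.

wigkubevd

Attach number plural -kub → wigkub.
Attach definiteness definite -i → wigkubi.
Attach noun class class III -ev → wigkubiev.
Attach case ablative -d → wigkubievd.
Nasal assimilation: no change.
Apply vowel deletion: wigkubievd → wigkubevd.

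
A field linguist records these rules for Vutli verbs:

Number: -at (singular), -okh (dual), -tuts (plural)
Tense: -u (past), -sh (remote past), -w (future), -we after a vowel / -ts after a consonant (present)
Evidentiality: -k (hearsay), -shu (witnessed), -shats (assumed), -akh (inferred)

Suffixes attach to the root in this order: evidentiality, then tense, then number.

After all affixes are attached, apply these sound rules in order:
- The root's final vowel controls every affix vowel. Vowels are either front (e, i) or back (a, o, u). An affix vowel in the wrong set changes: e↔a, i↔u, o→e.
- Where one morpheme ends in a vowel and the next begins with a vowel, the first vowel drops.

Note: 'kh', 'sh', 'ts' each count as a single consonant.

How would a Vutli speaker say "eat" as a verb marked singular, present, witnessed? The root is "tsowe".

tsoweshiwet

Attach evidentiality witnessed -shu → tsoweshu.
Attach tense present -we (after vowel 'u') → tsoweshuwe.
Attach number singular -at → tsoweshuweat.
Apply vowel harmony: tsoweshuweat → tsoweshiweet.
Apply vowel deletion: tsoweshiweet → tsoweshiwet.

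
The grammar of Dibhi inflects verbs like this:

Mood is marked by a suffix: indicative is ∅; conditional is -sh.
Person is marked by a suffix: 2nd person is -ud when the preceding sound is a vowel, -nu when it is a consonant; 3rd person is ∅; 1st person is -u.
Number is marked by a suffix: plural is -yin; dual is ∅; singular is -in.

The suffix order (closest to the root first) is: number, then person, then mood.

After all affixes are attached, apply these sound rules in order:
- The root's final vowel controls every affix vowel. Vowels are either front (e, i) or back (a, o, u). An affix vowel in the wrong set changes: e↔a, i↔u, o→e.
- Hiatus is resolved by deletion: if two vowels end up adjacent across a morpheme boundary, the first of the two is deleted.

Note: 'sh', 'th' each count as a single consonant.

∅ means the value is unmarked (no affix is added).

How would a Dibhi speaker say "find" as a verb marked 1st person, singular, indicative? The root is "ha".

hunu

Attach number singular -in → hain.
Attach person 1st person -u → hainu.
mood = indicative: zero marking, form stays hainu.
Apply vowel harmony: hainu → haunu.
Apply vowel deletion: haunu → hunu.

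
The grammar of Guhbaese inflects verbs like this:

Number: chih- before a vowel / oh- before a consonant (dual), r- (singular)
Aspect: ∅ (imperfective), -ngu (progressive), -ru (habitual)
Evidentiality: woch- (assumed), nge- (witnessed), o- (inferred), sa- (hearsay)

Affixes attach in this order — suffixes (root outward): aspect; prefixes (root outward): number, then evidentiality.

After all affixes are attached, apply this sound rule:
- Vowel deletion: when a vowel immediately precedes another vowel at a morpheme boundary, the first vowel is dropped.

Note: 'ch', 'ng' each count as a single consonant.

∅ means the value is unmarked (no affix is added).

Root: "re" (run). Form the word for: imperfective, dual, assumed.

Attach number dual oh- (before consonant 'r') → ohre.
aspect = imperfective: zero marking, form stays ohre.
Attach evidentiality assumed woch- → wochohre.
Vowel deletion: no change.

wochohre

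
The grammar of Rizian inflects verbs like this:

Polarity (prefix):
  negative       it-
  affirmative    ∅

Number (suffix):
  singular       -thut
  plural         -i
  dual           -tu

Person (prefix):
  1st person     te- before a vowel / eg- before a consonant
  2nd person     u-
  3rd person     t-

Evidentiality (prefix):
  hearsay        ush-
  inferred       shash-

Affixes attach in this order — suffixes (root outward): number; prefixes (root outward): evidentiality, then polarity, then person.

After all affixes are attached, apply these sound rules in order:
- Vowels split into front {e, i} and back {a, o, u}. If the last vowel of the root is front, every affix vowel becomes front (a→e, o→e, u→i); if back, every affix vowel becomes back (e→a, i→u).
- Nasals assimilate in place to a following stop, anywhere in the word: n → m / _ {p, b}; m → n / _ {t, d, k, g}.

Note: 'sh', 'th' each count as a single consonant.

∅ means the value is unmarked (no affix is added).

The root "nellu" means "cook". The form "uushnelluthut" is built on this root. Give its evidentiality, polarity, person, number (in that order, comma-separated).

Segment: u-ush-nellu-thut.
evidentiality: ush- → hearsay.
polarity: ∅ → affirmative.
person: u- → 2nd person.
number: -thut → singular.

hearsay, affirmative, 2nd person, singular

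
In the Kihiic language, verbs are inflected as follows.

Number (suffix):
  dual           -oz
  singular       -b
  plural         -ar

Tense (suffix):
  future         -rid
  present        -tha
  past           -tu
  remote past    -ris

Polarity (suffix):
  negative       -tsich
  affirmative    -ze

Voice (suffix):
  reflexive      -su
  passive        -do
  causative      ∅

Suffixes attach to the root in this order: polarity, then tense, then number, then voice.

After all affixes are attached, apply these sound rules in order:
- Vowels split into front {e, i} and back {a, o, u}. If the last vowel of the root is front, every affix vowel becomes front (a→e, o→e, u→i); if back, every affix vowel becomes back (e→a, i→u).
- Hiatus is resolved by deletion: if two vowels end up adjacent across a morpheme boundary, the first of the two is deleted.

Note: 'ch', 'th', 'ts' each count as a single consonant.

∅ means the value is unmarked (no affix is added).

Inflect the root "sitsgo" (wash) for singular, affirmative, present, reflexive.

sitsgozathabsu

Attach polarity affirmative -ze → sitsgoze.
Attach tense present -tha → sitsgozetha.
Attach number singular -b → sitsgozethab.
Attach voice reflexive -su → sitsgozethabsu.
Apply vowel harmony: sitsgozethabsu → sitsgozathabsu.
Vowel deletion: no change.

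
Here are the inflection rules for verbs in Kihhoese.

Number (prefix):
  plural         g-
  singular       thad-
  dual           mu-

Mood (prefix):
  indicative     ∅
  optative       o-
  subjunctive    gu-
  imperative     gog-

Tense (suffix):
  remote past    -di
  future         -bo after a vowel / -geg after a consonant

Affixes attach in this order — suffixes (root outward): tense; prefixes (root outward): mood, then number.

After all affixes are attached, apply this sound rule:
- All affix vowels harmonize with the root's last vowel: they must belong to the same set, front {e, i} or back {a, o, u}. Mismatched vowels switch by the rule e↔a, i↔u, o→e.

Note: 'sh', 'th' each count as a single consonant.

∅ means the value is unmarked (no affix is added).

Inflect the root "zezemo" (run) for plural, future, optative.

Attach tense future -bo (after vowel 'o') → zezemobo.
Attach mood optative o- → ozezemobo.
Attach number plural g- → gozezemobo.
Vowel harmony: no change.

gozezemobo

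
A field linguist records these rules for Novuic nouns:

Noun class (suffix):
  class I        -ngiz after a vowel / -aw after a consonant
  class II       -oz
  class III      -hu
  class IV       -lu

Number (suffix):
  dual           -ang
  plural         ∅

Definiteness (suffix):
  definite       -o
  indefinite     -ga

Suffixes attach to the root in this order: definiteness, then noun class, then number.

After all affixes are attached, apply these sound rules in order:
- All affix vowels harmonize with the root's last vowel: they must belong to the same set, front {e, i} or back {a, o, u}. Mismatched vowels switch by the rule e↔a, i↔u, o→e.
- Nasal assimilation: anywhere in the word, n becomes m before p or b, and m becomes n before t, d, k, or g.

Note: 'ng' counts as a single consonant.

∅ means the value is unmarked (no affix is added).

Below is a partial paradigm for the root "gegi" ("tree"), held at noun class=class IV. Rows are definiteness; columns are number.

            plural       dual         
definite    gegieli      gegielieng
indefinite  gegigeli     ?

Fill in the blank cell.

gegigelieng

Attach definiteness indefinite -ga → gegiga.
Attach noun class class IV -lu → gegigalu.
Attach number dual -ang → gegigaluang.
Apply vowel harmony: gegigaluang → gegigelieng.
Nasal assimilation: no change.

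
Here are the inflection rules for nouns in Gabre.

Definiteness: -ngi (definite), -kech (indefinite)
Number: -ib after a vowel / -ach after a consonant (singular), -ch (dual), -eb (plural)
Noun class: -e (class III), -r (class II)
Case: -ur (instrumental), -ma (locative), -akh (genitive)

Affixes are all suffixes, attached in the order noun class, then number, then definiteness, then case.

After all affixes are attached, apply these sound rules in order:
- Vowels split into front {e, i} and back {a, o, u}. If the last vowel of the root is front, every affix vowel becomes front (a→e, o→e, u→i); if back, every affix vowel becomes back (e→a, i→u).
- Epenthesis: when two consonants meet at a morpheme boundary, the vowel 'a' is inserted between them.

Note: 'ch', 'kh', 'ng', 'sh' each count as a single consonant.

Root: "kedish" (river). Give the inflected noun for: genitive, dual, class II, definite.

kedisharachangiekh

Attach noun class class II -r → kedishr.
Attach number dual -ch → kedishrch.
Attach definiteness definite -ngi → kedishrchngi.
Attach case genitive -akh → kedishrchngiakh.
Apply vowel harmony: kedishrchngiakh → kedishrchngiekh.
Apply epenthesis: kedishrchngiekh → kedisharachangiekh.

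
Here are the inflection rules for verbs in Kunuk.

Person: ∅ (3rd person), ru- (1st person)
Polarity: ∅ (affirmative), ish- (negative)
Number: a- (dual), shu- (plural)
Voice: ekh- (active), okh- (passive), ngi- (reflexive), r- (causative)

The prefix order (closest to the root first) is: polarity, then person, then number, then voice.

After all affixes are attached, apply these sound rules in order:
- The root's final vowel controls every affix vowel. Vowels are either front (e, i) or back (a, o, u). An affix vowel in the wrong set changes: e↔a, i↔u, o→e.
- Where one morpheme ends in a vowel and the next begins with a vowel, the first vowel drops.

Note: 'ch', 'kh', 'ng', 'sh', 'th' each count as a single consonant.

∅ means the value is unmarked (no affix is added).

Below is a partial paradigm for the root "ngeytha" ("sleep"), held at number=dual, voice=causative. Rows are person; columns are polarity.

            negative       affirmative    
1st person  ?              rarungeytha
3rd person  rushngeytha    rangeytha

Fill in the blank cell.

Attach polarity negative ish- → ishngeytha.
Attach person 1st person ru- → ruishngeytha.
Attach number dual a- → aruishngeytha.
Attach voice causative r- → raruishngeytha.
Apply vowel harmony: raruishngeytha → raruushngeytha.
Apply vowel deletion: raruushngeytha → rarushngeytha.

rarushngeytha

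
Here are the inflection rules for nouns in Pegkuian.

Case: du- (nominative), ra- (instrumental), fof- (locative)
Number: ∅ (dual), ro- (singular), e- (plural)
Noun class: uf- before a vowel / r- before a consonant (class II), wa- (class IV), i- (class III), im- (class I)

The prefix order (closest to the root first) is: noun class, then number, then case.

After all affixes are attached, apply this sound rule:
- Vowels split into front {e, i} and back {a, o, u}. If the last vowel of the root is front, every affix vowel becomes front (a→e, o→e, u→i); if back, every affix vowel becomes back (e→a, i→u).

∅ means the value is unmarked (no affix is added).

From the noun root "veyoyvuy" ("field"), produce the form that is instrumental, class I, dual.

raumveyoyvuy

Attach noun class class I im- → imveyoyvuy.
number = dual: zero marking, form stays imveyoyvuy.
Attach case instrumental ra- → raimveyoyvuy.
Apply vowel harmony: raimveyoyvuy → raumveyoyvuy.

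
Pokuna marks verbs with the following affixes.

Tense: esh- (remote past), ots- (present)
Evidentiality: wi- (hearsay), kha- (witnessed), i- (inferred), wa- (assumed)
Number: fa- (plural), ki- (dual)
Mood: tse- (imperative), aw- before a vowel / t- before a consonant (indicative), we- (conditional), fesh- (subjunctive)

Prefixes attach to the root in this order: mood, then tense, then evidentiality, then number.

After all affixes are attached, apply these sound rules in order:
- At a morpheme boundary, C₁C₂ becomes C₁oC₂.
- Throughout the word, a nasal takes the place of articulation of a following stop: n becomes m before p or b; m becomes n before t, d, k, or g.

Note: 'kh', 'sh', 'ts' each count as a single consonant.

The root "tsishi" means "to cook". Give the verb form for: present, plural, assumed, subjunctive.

Attach mood subjunctive fesh- → feshtsishi.
Attach tense present ots- → otsfeshtsishi.
Attach evidentiality assumed wa- → waotsfeshtsishi.
Attach number plural fa- → fawaotsfeshtsishi.
Apply epenthesis: fawaotsfeshtsishi → fawaotsofeshotsishi.
Nasal assimilation: no change.

fawaotsofeshotsishi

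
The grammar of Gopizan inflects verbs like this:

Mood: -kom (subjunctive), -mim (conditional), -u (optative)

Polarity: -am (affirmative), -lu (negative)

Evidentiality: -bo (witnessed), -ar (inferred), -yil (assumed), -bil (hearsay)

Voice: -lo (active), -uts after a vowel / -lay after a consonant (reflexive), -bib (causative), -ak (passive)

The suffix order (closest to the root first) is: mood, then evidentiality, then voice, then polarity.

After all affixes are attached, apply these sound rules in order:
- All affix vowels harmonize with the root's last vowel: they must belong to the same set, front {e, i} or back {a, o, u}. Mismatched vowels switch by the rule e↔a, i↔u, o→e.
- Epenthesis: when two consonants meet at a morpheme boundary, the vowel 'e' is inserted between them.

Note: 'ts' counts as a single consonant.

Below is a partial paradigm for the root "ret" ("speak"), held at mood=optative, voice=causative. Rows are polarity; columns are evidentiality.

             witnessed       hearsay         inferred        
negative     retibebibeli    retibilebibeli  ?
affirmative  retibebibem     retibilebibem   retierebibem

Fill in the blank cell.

retierebibeli

Attach mood optative -u → retu.
Attach evidentiality inferred -ar → retuar.
Attach voice causative -bib → retuarbib.
Attach polarity negative -lu → retuarbiblu.
Apply vowel harmony: retuarbiblu → retierbibli.
Apply epenthesis: retierbibli → retierebibeli.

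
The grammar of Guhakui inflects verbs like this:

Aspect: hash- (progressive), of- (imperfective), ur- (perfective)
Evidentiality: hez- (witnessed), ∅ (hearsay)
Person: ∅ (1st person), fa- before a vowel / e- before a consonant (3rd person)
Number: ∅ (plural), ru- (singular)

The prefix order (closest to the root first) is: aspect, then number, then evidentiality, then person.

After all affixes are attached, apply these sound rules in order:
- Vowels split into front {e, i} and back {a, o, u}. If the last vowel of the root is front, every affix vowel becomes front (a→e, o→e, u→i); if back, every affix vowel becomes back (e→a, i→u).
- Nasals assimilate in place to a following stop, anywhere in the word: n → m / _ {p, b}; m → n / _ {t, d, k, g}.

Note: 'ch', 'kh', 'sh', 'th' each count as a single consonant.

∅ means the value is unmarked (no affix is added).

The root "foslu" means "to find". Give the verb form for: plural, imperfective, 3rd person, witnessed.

ahazoffoslu

Attach aspect imperfective of- → offoslu.
number = plural: zero marking, form stays offoslu.
Attach evidentiality witnessed hez- → hezoffoslu.
Attach person 3rd person e- (before consonant 'h') → ehezoffoslu.
Apply vowel harmony: ehezoffoslu → ahazoffoslu.
Nasal assimilation: no change.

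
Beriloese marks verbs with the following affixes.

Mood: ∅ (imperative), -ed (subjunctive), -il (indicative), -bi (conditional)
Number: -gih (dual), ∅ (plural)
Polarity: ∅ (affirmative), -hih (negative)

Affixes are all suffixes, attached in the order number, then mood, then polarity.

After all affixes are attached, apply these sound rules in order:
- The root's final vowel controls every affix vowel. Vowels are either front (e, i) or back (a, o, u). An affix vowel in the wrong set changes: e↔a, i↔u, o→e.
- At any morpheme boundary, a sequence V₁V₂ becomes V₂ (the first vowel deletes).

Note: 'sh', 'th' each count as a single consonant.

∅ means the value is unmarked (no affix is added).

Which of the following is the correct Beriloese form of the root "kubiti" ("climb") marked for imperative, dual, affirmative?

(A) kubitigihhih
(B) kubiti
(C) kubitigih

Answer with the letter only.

Attach number dual -gih → kubitigih.
mood = imperative: zero marking, form stays kubitigih.
polarity = affirmative: zero marking, form stays kubitigih.
Vowel harmony: no change.
Vowel deletion: no change.
So the correct form is kubitigih, option (C).
(B) kubiti is wrong: it uses plural instead of dual for number.
(A) kubitigihhih is wrong: it uses negative instead of affirmative for polarity.

C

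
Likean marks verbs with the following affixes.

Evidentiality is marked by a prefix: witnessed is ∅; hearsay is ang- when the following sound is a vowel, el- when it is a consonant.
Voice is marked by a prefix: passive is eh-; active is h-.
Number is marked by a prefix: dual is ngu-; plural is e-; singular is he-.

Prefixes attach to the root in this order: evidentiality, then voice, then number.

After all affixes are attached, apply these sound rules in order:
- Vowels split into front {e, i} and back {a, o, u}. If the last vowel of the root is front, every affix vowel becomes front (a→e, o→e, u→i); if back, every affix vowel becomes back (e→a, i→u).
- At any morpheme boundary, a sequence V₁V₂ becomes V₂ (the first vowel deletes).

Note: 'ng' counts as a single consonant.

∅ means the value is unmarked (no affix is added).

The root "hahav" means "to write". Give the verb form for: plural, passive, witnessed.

ahhahav

evidentiality = witnessed: zero marking, form stays hahav.
Attach voice passive eh- → ehhahav.
Attach number plural e- → eehhahav.
Apply vowel harmony: eehhahav → aahhahav.
Apply vowel deletion: aahhahav → ahhahav.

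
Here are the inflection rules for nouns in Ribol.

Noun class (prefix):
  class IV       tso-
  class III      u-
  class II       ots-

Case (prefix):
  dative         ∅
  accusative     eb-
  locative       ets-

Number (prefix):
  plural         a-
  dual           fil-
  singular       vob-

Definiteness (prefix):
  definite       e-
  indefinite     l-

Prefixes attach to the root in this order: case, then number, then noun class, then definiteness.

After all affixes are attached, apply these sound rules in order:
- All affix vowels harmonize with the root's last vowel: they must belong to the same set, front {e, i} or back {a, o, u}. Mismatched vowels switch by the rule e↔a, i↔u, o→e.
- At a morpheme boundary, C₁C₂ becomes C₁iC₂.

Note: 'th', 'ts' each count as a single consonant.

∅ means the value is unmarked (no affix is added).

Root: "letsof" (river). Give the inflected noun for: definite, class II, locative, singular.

aotsivobatsiletsof

Attach case locative ets- → etsletsof.
Attach number singular vob- → vobetsletsof.
Attach noun class class II ots- → otsvobetsletsof.
Attach definiteness definite e- → eotsvobetsletsof.
Apply vowel harmony: eotsvobetsletsof → aotsvobatsletsof.
Apply epenthesis: aotsvobatsletsof → aotsivobatsiletsof.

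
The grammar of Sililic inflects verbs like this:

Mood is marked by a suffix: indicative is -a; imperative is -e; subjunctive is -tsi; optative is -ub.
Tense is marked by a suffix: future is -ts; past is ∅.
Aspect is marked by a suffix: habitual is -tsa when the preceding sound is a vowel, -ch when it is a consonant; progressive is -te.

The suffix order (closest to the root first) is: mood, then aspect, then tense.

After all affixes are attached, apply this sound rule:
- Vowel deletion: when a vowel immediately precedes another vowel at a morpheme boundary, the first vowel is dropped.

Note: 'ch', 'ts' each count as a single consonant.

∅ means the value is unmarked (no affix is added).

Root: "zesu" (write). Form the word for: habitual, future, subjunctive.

zesutsitsats

Attach mood subjunctive -tsi → zesutsi.
Attach aspect habitual -tsa (after vowel 'i') → zesutsitsa.
Attach tense future -ts → zesutsitsats.
Vowel deletion: no change.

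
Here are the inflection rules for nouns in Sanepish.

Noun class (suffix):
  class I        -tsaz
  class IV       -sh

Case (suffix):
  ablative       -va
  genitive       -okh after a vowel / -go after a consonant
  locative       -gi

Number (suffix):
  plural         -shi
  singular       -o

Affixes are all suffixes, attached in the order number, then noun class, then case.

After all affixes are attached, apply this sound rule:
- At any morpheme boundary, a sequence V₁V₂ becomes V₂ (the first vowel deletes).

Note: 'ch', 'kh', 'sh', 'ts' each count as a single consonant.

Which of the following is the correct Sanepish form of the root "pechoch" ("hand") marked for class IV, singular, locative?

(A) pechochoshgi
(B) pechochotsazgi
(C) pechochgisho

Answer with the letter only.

A

Attach number singular -o → pechocho.
Attach noun class class IV -sh → pechochosh.
Attach case locative -gi → pechochoshgi.
Vowel deletion: no change.
So the correct form is pechochoshgi, option (A).
(C) pechochgisho is wrong: it has the affixes in the wrong order.
(B) pechochotsazgi is wrong: it uses class I instead of class IV for noun class.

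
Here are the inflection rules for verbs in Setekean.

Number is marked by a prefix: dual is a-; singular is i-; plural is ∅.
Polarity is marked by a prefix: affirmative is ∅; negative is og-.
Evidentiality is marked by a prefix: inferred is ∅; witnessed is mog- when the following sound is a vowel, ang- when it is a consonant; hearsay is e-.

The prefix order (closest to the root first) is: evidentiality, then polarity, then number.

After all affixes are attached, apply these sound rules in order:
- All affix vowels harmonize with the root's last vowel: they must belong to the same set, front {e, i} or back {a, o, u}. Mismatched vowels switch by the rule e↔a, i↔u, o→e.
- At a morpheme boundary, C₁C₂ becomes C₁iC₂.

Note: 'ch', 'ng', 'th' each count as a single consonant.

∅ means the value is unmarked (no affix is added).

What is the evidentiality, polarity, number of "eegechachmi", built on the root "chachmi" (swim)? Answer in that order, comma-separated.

Segment: a-og-e-chachmi.
evidentiality: e- → hearsay.
polarity: og- → negative.
number: a- → dual.

hearsay, negative, dual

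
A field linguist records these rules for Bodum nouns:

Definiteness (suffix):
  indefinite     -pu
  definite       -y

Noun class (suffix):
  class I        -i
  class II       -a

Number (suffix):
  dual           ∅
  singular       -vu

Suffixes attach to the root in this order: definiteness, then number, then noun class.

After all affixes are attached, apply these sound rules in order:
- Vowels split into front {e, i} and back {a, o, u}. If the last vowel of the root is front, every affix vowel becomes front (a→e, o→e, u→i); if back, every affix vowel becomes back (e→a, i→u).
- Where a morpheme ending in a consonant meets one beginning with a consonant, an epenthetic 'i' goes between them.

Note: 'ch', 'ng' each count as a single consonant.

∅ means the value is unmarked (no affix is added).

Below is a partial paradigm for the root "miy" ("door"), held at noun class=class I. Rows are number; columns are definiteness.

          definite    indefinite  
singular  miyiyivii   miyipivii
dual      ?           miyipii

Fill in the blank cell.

miyiyi

Attach definiteness definite -y → miyy.
number = dual: zero marking, form stays miyy.
Attach noun class class I -i → miyyi.
Vowel harmony: no change.
Apply epenthesis: miyyi → miyiyi.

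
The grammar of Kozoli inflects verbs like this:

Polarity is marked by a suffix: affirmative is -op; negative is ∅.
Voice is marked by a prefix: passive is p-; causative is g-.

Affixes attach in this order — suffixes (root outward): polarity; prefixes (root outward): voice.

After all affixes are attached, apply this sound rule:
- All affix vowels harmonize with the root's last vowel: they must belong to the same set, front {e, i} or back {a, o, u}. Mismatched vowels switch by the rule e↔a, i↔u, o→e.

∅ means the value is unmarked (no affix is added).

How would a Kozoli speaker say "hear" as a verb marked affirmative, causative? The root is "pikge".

gpikgeep

Attach voice causative g- → gpikge.
Attach polarity affirmative -op → gpikgeop.
Apply vowel harmony: gpikgeop → gpikgeep.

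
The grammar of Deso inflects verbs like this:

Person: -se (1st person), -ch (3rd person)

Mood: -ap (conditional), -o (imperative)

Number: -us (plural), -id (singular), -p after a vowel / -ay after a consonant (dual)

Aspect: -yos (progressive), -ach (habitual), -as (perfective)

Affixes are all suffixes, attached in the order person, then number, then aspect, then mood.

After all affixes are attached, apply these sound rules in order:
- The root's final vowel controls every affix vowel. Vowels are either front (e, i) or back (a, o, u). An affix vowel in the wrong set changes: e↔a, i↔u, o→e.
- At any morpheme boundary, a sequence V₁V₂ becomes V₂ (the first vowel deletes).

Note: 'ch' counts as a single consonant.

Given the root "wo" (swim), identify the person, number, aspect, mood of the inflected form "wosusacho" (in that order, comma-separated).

Segment: wo-se-us-ach-o.
person: -se → 1st person.
number: -us → plural.
aspect: -ach → habitual.
mood: -o → imperative.

1st person, plural, habitual, imperative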